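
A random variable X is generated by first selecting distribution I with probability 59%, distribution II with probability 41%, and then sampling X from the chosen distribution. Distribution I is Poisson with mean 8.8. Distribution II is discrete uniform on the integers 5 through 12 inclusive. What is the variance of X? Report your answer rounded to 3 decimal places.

7.366

Per component, I: μ=8.8, E[X²]=86.24; II: μ=8.5, E[X²]=77.5.
E[X] = 0.59·8.8 + 0.41·8.5 = 8.677.
E[X²] = 0.59·86.24 + 0.41·77.5 = 82.6566.
Var(X) = E[X²] − (E[X])² = 82.6566 − 75.2903 = 7.36627.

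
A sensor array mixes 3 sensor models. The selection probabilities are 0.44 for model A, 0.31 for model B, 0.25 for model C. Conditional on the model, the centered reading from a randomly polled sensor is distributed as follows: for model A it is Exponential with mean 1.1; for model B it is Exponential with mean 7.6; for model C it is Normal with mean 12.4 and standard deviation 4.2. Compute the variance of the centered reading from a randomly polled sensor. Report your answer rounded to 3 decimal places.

44.442

Per component, A: μ=1.1, E[X²]=2.42; B: μ=7.6, E[X²]=115.52; C: μ=12.4, E[X²]=171.4.
E[X] = 0.44·1.1 + 0.31·7.6 + 0.25·12.4 = 5.94.
E[X²] = 0.44·2.42 + 0.31·115.52 + 0.25·171.4 = 79.726.
Var(X) = E[X²] − (E[X])² = 79.726 − 35.2836 = 44.4424.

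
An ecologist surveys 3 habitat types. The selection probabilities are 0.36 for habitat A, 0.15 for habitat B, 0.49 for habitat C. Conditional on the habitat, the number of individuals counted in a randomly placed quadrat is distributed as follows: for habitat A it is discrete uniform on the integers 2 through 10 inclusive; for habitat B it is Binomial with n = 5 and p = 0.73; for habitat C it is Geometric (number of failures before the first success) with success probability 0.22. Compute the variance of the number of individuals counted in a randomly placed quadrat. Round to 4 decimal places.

Per component, A: μ=6, E[X²]=42.6667; B: μ=3.65, E[X²]=14.308; C: μ=3.54545, E[X²]=28.686.
E[X] = 0.36·6 + 0.15·3.65 + 0.49·3.54545 = 4.44477.
E[X²] = 0.36·42.6667 + 0.15·14.308 + 0.49·28.686 = 31.5623.
Var(X) = E[X²] − (E[X])² = 31.5623 − 19.756 = 11.8063.

11.8063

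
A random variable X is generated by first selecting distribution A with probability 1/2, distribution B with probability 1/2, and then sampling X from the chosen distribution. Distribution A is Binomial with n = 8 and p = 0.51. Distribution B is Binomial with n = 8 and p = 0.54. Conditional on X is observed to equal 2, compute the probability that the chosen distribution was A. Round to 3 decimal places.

Likelihoods P(X=2 | ·): A: 0.100803; B: 0.0773557.
Posterior ∝ prior × likelihood. Numerator for A: 0.5·0.100803 = 0.0504017.
Normalizing constant: 0.5·0.100803 + 0.5·0.0773557 = 0.0890795.
P(A | observation) = 0.0504017 / 0.0890795 = 0.565805.

0.566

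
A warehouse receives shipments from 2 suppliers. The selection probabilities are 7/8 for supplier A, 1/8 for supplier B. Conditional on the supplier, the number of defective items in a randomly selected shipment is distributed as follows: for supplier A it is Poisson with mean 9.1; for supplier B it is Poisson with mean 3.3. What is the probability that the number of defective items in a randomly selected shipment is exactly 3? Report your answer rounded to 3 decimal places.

0.040

Conditional on each supplier, P(X = 3): A: 0.0140247; B: 0.220912.
By total probability, P(X = 3) = 0.875·0.0140247 + 0.125·0.220912 = 0.0398856.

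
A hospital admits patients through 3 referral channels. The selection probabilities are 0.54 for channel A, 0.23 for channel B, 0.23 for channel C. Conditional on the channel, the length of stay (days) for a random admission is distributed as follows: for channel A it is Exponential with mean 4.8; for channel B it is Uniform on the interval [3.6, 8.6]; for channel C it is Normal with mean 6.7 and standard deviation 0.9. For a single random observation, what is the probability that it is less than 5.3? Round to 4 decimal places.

0.4530

Conditional on each channel, P(X < 5.3): A: 0.668513; B: 0.34; C: 0.0599069.
By total probability, P(X < 5.3) = 0.54·0.668513 + 0.23·0.34 + 0.23·0.0599069 = 0.452976.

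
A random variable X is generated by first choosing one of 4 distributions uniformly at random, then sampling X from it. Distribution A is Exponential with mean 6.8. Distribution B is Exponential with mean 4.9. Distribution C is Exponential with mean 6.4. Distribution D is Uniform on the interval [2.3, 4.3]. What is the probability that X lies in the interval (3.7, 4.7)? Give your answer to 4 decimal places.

Conditional on each component, P(3.7 < X < 4.7): A: 0.0793673; B: 0.0867571; C: 0.0811439; D: 0.3.
By total probability, P(3.7 < X < 4.7) = 0.25·0.0793673 + 0.25·0.0867571 + 0.25·0.0811439 + 0.25·0.3 = 0.136817.

0.1368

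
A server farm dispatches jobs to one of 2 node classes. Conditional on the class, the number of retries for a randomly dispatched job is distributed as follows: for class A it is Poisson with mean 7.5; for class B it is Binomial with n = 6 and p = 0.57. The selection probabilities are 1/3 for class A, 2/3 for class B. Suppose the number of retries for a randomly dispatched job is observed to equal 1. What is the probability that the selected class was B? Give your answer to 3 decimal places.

0.960

Likelihoods P(X=1 | ·): A: 0.00414813; B: 0.0502769.
Posterior ∝ prior × likelihood. Numerator for B: 0.666667·0.0502769 = 0.0335179.
Normalizing constant: 0.333333·0.00414813 + 0.666667·0.0502769 = 0.0349006.
P(B | observation) = 0.0335179 / 0.0349006 = 0.960381.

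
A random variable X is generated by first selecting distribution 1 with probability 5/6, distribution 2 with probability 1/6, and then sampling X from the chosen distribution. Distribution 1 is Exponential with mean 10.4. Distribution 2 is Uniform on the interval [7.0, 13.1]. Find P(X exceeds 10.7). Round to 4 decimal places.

0.3634

Conditional on each component, P(X > 10.7): 1: 0.357419; 2: 0.393443.
By total probability, P(X > 10.7) = 0.833333·0.357419 + 0.166667·0.393443 = 0.363423.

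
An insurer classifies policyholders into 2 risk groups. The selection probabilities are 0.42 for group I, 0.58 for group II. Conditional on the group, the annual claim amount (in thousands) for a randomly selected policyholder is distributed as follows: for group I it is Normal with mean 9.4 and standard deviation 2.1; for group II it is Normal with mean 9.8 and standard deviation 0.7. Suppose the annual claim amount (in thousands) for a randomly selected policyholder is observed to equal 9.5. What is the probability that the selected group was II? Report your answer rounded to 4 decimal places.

Likelihoods f(9.5 | ·): I: 0.189757; II: 0.51991.
Posterior ∝ prior × likelihood. Numerator for II: 0.58·0.51991 = 0.301548.
Normalizing constant: 0.42·0.189757 + 0.58·0.51991 = 0.381246.
P(II | observation) = 0.301548 / 0.381246 = 0.790954.

0.7910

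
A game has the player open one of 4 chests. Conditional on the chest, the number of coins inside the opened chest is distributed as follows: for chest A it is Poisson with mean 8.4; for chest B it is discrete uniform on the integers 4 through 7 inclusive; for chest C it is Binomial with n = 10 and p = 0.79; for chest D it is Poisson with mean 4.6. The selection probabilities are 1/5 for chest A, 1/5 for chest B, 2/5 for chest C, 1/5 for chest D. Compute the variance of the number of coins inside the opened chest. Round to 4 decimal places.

5.8120

Per component, A: μ=8.4, E[X²]=78.96; B: μ=5.5, E[X²]=31.5; C: μ=7.9, E[X²]=64.069; D: μ=4.6, E[X²]=25.76.
E[X] = 0.2·8.4 + 0.2·5.5 + 0.4·7.9 + 0.2·4.6 = 6.86.
E[X²] = 0.2·78.96 + 0.2·31.5 + 0.4·64.069 + 0.2·25.76 = 52.8716.
Var(X) = E[X²] − (E[X])² = 52.8716 − 47.0596 = 5.812.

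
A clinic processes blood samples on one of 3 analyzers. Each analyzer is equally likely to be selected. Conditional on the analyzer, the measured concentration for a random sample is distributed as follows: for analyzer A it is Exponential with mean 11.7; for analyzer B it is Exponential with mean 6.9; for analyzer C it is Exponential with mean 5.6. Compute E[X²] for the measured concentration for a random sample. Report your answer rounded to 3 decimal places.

For each component E[X²] = Var + (mean)², giving A: 273.78; B: 95.22; C: 62.72.
Overall E[X²] = 0.333333·273.78 + 0.333333·95.22 + 0.333333·62.72 = 143.907.

143.907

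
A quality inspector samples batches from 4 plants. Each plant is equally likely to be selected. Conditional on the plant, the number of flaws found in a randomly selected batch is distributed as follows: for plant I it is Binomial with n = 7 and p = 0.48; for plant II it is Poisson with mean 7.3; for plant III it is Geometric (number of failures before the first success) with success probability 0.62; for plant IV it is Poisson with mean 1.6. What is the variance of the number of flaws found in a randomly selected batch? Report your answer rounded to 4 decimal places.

9.4308

Per component, I: μ=3.36, E[X²]=13.0368; II: μ=7.3, E[X²]=60.59; III: μ=0.612903, E[X²]=1.3642; IV: μ=1.6, E[X²]=4.16.
E[X] = 0.25·3.36 + 0.25·7.3 + 0.25·0.612903 + 0.25·1.6 = 3.21823.
E[X²] = 0.25·13.0368 + 0.25·60.59 + 0.25·1.3642 + 0.25·4.16 = 19.7878.
Var(X) = E[X²] − (E[X])² = 19.7878 − 10.357 = 9.43077.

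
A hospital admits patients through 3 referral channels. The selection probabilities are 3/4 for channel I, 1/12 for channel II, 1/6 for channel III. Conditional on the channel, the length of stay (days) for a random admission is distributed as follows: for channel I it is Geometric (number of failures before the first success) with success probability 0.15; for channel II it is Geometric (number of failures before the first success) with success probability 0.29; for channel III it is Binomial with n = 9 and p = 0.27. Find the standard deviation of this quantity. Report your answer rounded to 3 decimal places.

Per component, I: μ=5.66667, E[X²]=69.8889; II: μ=2.44828, E[X²]=14.4364; III: μ=2.43, E[X²]=7.6788.
E[X] = 0.75·5.66667 + 0.0833333·2.44828 + 0.166667·2.43 = 4.85902.
E[X²] = 0.75·69.8889 + 0.0833333·14.4364 + 0.166667·7.6788 = 54.8995.
Var(X) = E[X²] − (E[X])² = 54.8995 − 23.6101 = 31.2894.
SD(X) = √31.2894 = 5.59369.

5.594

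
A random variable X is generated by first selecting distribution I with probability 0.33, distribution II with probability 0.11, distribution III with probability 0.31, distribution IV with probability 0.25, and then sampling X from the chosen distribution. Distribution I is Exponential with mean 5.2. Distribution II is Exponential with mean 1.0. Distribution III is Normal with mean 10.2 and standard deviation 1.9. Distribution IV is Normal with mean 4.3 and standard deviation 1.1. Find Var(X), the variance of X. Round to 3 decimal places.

Per component, I: μ=5.2, E[X²]=54.08; II: μ=1, E[X²]=2; III: μ=10.2, E[X²]=107.65; IV: μ=4.3, E[X²]=19.7.
E[X] = 0.33·5.2 + 0.11·1 + 0.31·10.2 + 0.25·4.3 = 6.063.
E[X²] = 0.33·54.08 + 0.11·2 + 0.31·107.65 + 0.25·19.7 = 56.3629.
Var(X) = E[X²] − (E[X])² = 56.3629 − 36.76 = 19.6029.

19.603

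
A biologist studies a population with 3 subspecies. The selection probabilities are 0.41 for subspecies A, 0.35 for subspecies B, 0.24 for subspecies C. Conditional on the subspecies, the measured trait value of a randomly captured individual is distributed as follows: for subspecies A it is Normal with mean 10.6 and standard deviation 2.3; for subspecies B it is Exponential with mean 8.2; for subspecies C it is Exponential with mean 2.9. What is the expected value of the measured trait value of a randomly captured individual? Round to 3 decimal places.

Component means — A: 10.6; B: 8.2; C: 2.9.
E[X] = 0.41·10.6 + 0.35·8.2 + 0.24·2.9 = 7.912.

7.912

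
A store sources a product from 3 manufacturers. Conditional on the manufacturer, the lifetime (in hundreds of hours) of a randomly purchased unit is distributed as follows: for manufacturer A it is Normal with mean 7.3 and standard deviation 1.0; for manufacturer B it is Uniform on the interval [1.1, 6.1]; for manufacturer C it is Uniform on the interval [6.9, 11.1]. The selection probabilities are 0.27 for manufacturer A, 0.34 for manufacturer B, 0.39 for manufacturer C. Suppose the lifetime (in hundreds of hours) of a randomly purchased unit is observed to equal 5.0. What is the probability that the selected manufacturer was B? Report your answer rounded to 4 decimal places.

Likelihoods f(5.0 | ·): A: 0.028327; B: 0.2; C: 0.
Posterior ∝ prior × likelihood. Numerator for B: 0.34·0.2 = 0.068.
Normalizing constant: 0.27·0.028327 + 0.34·0.2 + 0.39·0 = 0.0756483.
P(B | observation) = 0.068 / 0.0756483 = 0.898897.

0.8989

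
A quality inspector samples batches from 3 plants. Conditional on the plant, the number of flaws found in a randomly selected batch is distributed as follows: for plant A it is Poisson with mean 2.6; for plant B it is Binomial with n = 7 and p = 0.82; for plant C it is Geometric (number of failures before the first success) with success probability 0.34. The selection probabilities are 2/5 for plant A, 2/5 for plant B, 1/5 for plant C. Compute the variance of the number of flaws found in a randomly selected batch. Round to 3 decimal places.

5.362

Per component, A: μ=2.6, E[X²]=9.36; B: μ=5.74, E[X²]=33.9808; C: μ=1.94118, E[X²]=9.47751.
E[X] = 0.4·2.6 + 0.4·5.74 + 0.2·1.94118 = 3.72424.
E[X²] = 0.4·9.36 + 0.4·33.9808 + 0.2·9.47751 = 19.2318.
Var(X) = E[X²] − (E[X])² = 19.2318 − 13.8699 = 5.36189.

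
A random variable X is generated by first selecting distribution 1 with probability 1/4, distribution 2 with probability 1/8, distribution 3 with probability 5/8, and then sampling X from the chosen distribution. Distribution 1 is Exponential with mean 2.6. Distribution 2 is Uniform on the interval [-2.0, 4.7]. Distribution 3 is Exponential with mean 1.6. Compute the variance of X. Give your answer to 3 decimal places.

Per component, 1: μ=2.6, E[X²]=13.52; 2: μ=1.35, E[X²]=5.56333; 3: μ=1.6, E[X²]=5.12.
E[X] = 0.25·2.6 + 0.125·1.35 + 0.625·1.6 = 1.81875.
E[X²] = 0.25·13.52 + 0.125·5.56333 + 0.625·5.12 = 7.27542.
Var(X) = E[X²] − (E[X])² = 7.27542 − 3.30785 = 3.96757.

3.968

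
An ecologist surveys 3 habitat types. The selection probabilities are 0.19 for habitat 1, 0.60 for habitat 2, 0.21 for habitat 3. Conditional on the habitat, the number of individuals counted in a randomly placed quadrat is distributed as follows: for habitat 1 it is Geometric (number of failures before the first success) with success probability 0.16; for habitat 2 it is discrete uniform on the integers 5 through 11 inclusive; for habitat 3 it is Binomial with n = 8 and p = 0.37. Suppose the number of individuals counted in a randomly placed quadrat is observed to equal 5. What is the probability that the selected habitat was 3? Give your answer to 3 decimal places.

Likelihoods P(X=5 | ·): 1: 0.0669139; 2: 0.142857; 3: 0.0970998.
Posterior ∝ prior × likelihood. Numerator for 3: 0.21·0.0970998 = 0.020391.
Normalizing constant: 0.19·0.0669139 + 0.6·0.142857 + 0.21·0.0970998 = 0.118819.
P(3 | observation) = 0.020391 / 0.118819 = 0.171614.

0.172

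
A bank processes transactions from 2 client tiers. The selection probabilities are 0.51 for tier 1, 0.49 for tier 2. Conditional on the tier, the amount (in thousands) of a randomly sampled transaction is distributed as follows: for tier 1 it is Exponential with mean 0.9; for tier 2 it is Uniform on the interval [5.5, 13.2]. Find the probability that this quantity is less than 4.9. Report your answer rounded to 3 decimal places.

0.508

Conditional on each tier, P(X < 4.9): 1: 0.99568; 2: 0.
By total probability, P(X < 4.9) = 0.51·0.99568 + 0.49·0 = 0.507797.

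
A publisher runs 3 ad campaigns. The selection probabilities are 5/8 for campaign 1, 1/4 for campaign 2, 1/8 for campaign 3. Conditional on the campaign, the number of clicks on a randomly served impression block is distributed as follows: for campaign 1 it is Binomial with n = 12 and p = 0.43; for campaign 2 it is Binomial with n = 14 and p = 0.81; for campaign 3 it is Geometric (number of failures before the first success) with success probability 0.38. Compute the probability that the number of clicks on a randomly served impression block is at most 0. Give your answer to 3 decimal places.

0.048

Conditional on each campaign, P(X ≤ 0): 1: 0.00117625; 2: 7.99007e-11; 3: 0.38.
By total probability, P(X ≤ 0) = 0.625·0.00117625 + 0.25·7.99007e-11 + 0.125·0.38 = 0.0482352.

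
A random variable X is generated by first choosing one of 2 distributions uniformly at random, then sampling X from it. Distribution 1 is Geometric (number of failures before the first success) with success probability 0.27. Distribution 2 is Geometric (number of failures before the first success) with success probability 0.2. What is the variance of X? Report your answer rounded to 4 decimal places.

15.4270

Per component, 1: μ=2.7037, E[X²]=17.3237; 2: μ=4, E[X²]=36.
E[X] = 0.5·2.7037 + 0.5·4 = 3.35185.
E[X²] = 0.5·17.3237 + 0.5·36 = 26.6619.
Var(X) = E[X²] − (E[X])² = 26.6619 − 11.2349 = 15.427.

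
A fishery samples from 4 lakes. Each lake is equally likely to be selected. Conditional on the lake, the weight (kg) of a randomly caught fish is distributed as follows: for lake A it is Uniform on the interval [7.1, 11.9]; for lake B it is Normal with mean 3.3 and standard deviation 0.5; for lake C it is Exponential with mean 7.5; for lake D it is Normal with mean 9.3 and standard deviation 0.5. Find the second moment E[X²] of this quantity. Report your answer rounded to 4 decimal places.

75.6375

For each component E[X²] = Var + (mean)², giving A: 92.17; B: 11.14; C: 112.5; D: 86.74.
Overall E[X²] = 0.25·92.17 + 0.25·11.14 + 0.25·112.5 + 0.25·86.74 = 75.6375.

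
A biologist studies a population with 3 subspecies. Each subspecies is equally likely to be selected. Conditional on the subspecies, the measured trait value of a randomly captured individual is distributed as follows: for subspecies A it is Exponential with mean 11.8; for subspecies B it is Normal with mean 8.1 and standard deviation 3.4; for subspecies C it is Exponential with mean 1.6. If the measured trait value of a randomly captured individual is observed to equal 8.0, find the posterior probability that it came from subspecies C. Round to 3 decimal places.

Likelihoods f(8.0 | ·): A: 0.0430211; B: 0.117285; C: 0.00421122.
Posterior ∝ prior × likelihood. Numerator for C: 0.333333·0.00421122 = 0.00140374.
Normalizing constant: 0.333333·0.0430211 + 0.333333·0.117285 + 0.333333·0.00421122 = 0.0548392.
P(C | observation) = 0.00140374 / 0.0548392 = 0.0255974.

0.026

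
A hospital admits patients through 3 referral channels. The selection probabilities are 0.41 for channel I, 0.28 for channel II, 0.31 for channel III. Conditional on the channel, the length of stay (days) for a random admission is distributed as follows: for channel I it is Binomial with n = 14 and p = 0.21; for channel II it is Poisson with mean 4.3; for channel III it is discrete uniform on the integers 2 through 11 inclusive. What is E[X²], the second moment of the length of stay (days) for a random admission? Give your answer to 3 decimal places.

For each component E[X²] = Var + (mean)², giving I: 10.9662; II: 22.79; III: 50.5.
Overall E[X²] = 0.41·10.9662 + 0.28·22.79 + 0.31·50.5 = 26.5323.

26.532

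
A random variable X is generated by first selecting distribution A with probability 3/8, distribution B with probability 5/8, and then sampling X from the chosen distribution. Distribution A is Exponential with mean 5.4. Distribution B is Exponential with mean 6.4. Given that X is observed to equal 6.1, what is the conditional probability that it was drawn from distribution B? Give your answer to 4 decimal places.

0.6265

Likelihoods f(6.1 | ·): A: 0.0598431; B: 0.0602397.
Posterior ∝ prior × likelihood. Numerator for B: 0.625·0.0602397 = 0.0376498.
Normalizing constant: 0.375·0.0598431 + 0.625·0.0602397 = 0.060091.
P(B | observation) = 0.0376498 / 0.060091 = 0.626547.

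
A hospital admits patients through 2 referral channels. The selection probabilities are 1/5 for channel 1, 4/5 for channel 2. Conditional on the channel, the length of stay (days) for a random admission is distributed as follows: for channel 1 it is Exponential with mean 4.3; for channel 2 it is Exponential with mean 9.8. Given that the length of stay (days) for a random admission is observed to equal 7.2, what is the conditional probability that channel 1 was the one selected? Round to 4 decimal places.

0.1821

Likelihoods f(7.2 | ·): 1: 0.0435854; 2: 0.0489441.
Posterior ∝ prior × likelihood. Numerator for 1: 0.2·0.0435854 = 0.00871707.
Normalizing constant: 0.2·0.0435854 + 0.8·0.0489441 = 0.0478724.
P(1 | observation) = 0.00871707 / 0.0478724 = 0.18209.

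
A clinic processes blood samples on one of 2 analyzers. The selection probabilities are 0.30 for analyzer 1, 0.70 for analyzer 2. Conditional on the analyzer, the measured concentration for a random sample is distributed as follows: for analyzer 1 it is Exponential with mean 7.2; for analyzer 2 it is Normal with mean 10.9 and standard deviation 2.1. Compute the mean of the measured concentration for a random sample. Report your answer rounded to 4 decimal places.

9.7900

Component means — 1: 7.2; 2: 10.9.
E[X] = 0.3·7.2 + 0.7·10.9 = 9.79.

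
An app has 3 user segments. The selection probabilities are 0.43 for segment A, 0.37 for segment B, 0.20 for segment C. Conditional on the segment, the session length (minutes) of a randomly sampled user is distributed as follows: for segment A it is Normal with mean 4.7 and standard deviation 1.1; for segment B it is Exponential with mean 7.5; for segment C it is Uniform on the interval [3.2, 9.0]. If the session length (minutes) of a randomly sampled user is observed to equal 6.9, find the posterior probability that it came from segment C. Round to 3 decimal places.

Likelihoods f(6.9 | ·): A: 0.0490827; B: 0.0531359; C: 0.172414.
Posterior ∝ prior × likelihood. Numerator for C: 0.2·0.172414 = 0.0344828.
Normalizing constant: 0.43·0.0490827 + 0.37·0.0531359 + 0.2·0.172414 = 0.0752486.
P(C | observation) = 0.0344828 / 0.0752486 = 0.458251.

0.458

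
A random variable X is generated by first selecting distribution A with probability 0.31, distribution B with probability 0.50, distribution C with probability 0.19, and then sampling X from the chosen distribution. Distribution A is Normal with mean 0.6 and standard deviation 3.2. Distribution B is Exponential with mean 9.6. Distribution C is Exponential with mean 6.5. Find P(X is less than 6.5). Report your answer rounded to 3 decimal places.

Conditional on each component, P(X < 6.5): A: 0.96739; B: 0.491903; C: 0.632121.
By total probability, P(X < 6.5) = 0.31·0.96739 + 0.5·0.491903 + 0.19·0.632121 = 0.665945.

0.666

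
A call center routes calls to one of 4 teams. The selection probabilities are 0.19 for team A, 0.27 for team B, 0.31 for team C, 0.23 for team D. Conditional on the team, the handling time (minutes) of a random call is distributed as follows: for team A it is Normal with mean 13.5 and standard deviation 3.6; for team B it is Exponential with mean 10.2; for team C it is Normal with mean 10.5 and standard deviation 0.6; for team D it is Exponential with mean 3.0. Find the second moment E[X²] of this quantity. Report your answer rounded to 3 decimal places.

131.701

For each component E[X²] = Var + (mean)², giving A: 195.21; B: 208.08; C: 110.61; D: 18.
Overall E[X²] = 0.19·195.21 + 0.27·208.08 + 0.31·110.61 + 0.23·18 = 131.701.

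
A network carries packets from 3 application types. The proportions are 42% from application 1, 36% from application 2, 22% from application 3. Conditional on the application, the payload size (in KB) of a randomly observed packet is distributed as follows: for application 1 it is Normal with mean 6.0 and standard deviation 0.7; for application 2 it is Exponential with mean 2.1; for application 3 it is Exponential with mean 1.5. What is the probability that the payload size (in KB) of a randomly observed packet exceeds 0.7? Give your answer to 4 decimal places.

0.8159

Conditional on each application, P(X > 0.7): 1: 1; 2: 0.716531; 3: 0.627089.
By total probability, P(X > 0.7) = 0.42·1 + 0.36·0.716531 + 0.22·0.627089 = 0.815911.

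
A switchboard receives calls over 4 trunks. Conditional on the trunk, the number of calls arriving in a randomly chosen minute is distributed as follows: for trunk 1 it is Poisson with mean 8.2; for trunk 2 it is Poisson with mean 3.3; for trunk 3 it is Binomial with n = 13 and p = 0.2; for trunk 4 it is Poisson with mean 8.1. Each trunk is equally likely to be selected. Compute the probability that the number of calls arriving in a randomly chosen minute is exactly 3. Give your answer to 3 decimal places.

0.130

Conditional on each trunk, P(X = 3): 1: 0.0252392; 2: 0.220912; 3: 0.245672; 4: 0.0268855.
By total probability, P(X = 3) = 0.25·0.0252392 + 0.25·0.220912 + 0.25·0.245672 + 0.25·0.0268855 = 0.129677.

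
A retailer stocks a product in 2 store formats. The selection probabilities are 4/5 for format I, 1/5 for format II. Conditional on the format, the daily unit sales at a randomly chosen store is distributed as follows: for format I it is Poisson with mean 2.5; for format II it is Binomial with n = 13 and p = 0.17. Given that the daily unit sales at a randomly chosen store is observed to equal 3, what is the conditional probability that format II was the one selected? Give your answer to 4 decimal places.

Likelihoods P(X=3 | ·): I: 0.213763; II: 0.218019.
Posterior ∝ prior × likelihood. Numerator for II: 0.2·0.218019 = 0.0436037.
Normalizing constant: 0.8·0.213763 + 0.2·0.218019 = 0.214614.
P(II | observation) = 0.0436037 / 0.214614 = 0.203173.

0.2032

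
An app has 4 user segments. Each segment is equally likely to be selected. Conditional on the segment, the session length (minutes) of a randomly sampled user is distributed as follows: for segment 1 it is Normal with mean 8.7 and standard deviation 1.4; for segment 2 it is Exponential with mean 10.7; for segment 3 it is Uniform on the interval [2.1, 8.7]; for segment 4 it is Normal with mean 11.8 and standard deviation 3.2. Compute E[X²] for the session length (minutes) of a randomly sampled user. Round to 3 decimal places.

For each component E[X²] = Var + (mean)², giving 1: 77.65; 2: 228.98; 3: 32.79; 4: 149.48.
Overall E[X²] = 0.25·77.65 + 0.25·228.98 + 0.25·32.79 + 0.25·149.48 = 122.225.

122.225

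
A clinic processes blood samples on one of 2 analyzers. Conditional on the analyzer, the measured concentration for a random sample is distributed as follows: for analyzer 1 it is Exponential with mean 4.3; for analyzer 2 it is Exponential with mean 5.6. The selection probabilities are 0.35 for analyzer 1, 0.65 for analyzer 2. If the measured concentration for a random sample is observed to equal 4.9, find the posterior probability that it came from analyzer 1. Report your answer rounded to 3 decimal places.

Likelihoods f(4.9 | ·): 1: 0.0744111; 2: 0.0744396.
Posterior ∝ prior × likelihood. Numerator for 1: 0.35·0.0744111 = 0.0260439.
Normalizing constant: 0.35·0.0744111 + 0.65·0.0744396 = 0.0744297.
P(1 | observation) = 0.0260439 / 0.0744297 = 0.349913.

0.350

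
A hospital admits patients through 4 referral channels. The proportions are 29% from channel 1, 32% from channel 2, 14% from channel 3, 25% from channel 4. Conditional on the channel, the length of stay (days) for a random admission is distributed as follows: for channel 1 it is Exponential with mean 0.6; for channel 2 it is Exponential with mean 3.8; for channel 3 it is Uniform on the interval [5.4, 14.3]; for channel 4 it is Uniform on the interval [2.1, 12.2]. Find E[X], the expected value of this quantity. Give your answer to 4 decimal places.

4.5565

Component means — 1: 0.6; 2: 3.8; 3: 9.85; 4: 7.15.
E[X] = 0.29·0.6 + 0.32·3.8 + 0.14·9.85 + 0.25·7.15 = 4.5565.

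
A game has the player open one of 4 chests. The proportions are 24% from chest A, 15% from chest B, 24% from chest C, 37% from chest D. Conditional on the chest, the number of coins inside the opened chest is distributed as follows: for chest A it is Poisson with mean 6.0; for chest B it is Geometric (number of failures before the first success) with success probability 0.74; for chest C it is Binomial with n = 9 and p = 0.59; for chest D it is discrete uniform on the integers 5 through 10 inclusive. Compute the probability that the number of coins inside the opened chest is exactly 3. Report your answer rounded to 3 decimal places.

0.043

Conditional on each chest, P(X = 3): A: 0.0892351; B: 0.0130062; C: 0.081948; D: 0.
By total probability, P(X = 3) = 0.24·0.0892351 + 0.15·0.0130062 + 0.24·0.081948 + 0.37·0 = 0.0430349.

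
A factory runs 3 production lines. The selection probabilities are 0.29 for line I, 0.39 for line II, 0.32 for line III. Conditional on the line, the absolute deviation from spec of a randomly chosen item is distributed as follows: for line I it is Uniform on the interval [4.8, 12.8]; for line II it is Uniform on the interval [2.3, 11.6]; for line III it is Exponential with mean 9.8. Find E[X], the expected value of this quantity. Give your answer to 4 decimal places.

8.3985

Component means — I: 8.8; II: 6.95; III: 9.8.
E[X] = 0.29·8.8 + 0.39·6.95 + 0.32·9.8 = 8.3985.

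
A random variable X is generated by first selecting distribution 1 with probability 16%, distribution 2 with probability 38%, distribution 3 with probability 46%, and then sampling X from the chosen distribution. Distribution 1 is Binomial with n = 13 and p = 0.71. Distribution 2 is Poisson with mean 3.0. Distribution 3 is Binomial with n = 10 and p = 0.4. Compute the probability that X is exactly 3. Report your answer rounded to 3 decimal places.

0.184

Conditional on each component, P(X = 3): 1: 0.000430647; 2: 0.224042; 3: 0.214991.
By total probability, P(X = 3) = 0.16·0.000430647 + 0.38·0.224042 + 0.46·0.214991 = 0.184101.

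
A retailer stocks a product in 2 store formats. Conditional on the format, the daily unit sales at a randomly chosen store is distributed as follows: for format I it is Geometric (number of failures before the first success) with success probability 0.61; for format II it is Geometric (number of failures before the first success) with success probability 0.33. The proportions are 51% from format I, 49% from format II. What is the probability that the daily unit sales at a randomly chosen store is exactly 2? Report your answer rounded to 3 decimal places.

Conditional on each format, P(X = 2): I: 0.092781; II: 0.148137.
By total probability, P(X = 2) = 0.51·0.092781 + 0.49·0.148137 = 0.119905.

0.120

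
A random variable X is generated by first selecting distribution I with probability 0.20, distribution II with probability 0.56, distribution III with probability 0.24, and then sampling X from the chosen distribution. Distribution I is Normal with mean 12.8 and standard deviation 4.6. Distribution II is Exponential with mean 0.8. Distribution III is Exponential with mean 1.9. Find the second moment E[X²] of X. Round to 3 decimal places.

For each component E[X²] = Var + (mean)², giving I: 185; II: 1.28; III: 7.22.
Overall E[X²] = 0.2·185 + 0.56·1.28 + 0.24·7.22 = 39.4496.

39.450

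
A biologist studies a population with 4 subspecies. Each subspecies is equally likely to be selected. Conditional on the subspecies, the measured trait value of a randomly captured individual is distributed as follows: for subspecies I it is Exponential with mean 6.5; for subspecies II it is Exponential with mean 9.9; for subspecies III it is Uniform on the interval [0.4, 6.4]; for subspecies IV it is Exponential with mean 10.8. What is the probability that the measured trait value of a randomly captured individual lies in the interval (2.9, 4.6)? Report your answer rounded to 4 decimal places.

Conditional on each subspecies, P(2.9 < X < 4.6): I: 0.147305; II: 0.117718; III: 0.283333; IV: 0.111347.
By total probability, P(2.9 < X < 4.6) = 0.25·0.147305 + 0.25·0.117718 + 0.25·0.283333 + 0.25·0.111347 = 0.164926.

0.1649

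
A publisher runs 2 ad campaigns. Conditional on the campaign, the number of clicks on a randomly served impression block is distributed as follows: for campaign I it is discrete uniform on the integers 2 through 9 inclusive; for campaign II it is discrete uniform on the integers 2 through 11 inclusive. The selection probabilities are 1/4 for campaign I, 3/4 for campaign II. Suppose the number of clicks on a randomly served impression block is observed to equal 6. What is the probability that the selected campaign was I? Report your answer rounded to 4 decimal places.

0.2941

Likelihoods P(X=6 | ·): I: 0.125; II: 0.1.
Posterior ∝ prior × likelihood. Numerator for I: 0.25·0.125 = 0.03125.
Normalizing constant: 0.25·0.125 + 0.75·0.1 = 0.10625.
P(I | observation) = 0.03125 / 0.10625 = 0.294118.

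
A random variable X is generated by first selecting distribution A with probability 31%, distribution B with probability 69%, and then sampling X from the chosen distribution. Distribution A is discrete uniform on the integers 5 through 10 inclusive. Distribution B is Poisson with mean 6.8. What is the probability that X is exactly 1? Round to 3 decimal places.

0.005

Conditional on each component, P(X = 1): A: 0; B: 0.00757367.
By total probability, P(X = 1) = 0.31·0 + 0.69·0.00757367 = 0.00522583.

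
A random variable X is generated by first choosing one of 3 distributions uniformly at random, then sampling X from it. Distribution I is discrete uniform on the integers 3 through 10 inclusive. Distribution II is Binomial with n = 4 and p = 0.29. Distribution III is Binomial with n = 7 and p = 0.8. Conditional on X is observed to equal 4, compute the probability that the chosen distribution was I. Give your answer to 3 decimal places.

Likelihoods P(X=4 | ·): I: 0.125; II: 0.00707281; III: 0.114688.
Posterior ∝ prior × likelihood. Numerator for I: 0.333333·0.125 = 0.0416667.
Normalizing constant: 0.333333·0.125 + 0.333333·0.00707281 + 0.333333·0.114688 = 0.0822536.
P(I | observation) = 0.0416667 / 0.0822536 = 0.506563.

0.507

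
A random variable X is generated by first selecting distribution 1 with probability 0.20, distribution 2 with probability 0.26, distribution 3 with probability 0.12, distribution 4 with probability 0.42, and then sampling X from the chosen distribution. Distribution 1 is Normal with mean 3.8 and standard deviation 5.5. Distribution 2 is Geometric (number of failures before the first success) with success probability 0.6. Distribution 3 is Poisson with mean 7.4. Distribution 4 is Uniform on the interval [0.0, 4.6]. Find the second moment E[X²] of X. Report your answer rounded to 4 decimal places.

19.7640

For each component E[X²] = Var + (mean)², giving 1: 44.69; 2: 1.55556; 3: 62.16; 4: 7.05333.
Overall E[X²] = 0.2·44.69 + 0.26·1.55556 + 0.12·62.16 + 0.42·7.05333 = 19.764.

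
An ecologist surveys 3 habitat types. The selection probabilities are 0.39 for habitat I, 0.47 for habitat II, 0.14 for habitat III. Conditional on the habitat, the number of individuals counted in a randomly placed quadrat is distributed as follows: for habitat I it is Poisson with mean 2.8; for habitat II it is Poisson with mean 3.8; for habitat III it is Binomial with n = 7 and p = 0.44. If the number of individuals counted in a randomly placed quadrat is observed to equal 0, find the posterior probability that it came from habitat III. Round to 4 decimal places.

0.0660

Likelihoods P(X=0 | ·): I: 0.0608101; II: 0.0223708; III: 0.0172709.
Posterior ∝ prior × likelihood. Numerator for III: 0.14·0.0172709 = 0.00241793.
Normalizing constant: 0.39·0.0608101 + 0.47·0.0223708 + 0.14·0.0172709 = 0.0366481.
P(III | observation) = 0.00241793 / 0.0366481 = 0.065977.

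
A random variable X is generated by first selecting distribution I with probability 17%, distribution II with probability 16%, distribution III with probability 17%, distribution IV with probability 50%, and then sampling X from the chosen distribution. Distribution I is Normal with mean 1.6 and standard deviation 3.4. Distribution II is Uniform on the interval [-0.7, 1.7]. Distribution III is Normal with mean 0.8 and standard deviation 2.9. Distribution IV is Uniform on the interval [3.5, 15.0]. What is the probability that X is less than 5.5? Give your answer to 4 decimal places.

Conditional on each component, P(X < 5.5): I: 0.874321; II: 1; III: 0.947458; IV: 0.173913.
By total probability, P(X < 5.5) = 0.17·0.874321 + 0.16·1 + 0.17·0.947458 + 0.5·0.173913 = 0.556659.

0.5567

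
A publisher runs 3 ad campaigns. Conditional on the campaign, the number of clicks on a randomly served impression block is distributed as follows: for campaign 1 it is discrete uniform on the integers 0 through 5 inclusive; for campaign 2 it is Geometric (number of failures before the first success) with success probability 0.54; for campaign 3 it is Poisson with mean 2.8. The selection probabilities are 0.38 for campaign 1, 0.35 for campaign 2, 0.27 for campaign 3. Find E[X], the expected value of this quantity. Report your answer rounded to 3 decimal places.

Component means — 1: 2.5; 2: 0.851852; 3: 2.8.
E[X] = 0.38·2.5 + 0.35·0.851852 + 0.27·2.8 = 2.00415.

2.004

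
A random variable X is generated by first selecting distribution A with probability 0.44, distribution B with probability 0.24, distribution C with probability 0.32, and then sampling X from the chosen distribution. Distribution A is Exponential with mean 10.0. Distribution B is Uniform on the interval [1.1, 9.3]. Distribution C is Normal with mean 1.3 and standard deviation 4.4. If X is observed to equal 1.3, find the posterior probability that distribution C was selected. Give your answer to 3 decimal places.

0.299

Likelihoods f(1.3 | ·): A: 0.0878095; B: 0.121951; C: 0.0906687.
Posterior ∝ prior × likelihood. Numerator for C: 0.32·0.0906687 = 0.029014.
Normalizing constant: 0.44·0.0878095 + 0.24·0.121951 + 0.32·0.0906687 = 0.0969185.
P(C | observation) = 0.029014 / 0.0969185 = 0.299365.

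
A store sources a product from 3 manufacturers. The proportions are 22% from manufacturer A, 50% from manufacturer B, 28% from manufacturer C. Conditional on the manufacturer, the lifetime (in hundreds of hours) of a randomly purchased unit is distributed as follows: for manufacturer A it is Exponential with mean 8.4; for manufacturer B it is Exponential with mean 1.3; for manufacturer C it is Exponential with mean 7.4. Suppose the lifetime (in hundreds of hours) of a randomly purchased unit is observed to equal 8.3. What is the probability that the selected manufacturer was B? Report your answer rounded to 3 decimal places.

Likelihoods f(8.3 | ·): A: 0.0443197; B: 0.00129794; C: 0.0440204.
Posterior ∝ prior × likelihood. Numerator for B: 0.5·0.00129794 = 0.000648968.
Normalizing constant: 0.22·0.0443197 + 0.5·0.00129794 + 0.28·0.0440204 = 0.022725.
P(B | observation) = 0.000648968 / 0.022725 = 0.0285574.

0.029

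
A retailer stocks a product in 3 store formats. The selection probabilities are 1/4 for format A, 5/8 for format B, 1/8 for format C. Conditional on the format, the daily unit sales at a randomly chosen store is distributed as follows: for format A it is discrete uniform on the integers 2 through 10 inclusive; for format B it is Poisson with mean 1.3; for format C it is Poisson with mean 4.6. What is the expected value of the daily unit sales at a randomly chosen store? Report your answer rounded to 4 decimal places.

2.8875

Component means — A: 6; B: 1.3; C: 4.6.
E[X] = 0.25·6 + 0.625·1.3 + 0.125·4.6 = 2.8875.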